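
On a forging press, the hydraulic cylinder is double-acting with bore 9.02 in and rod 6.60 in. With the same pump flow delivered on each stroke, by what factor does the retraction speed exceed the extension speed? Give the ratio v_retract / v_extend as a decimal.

v_ret/v_ext ≈ 2.15

Cap-side area A_cap = π/4 × (9.02 in)² = 63.90 in^2
Rod-side annular area A_ann = π/4 × (9.02² − 6.60²) = 29.69 in^2
For equal Q, v ∝ 1/A, so v_ret/v_ext = A_cap/A_ann.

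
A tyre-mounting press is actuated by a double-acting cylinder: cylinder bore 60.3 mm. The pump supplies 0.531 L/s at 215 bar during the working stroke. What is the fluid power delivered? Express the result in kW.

Hydraulic power = P × Q

W ≈ 11.4 kW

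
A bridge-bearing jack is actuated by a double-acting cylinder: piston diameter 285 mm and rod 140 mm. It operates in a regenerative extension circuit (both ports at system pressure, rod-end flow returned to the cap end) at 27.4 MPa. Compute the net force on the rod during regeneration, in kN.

With equal pressure on both faces, forces on the annular region cancel; the net push is pressure × rod cross-section.
Rod cross-section A_rod = π/4 × (140 mm)² = 15390 mm^2
F = P × A_rod

F ≈ 422 kN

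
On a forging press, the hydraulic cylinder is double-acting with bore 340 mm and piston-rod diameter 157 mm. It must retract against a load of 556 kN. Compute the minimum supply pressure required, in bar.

P ≈ 77.8 bar

Rod-side annular area A_ann = π/4 × (340² − 157²) = 71430 mm^2
Retraction: pressure acts on the annular area.
P = F / A = 556 kN / A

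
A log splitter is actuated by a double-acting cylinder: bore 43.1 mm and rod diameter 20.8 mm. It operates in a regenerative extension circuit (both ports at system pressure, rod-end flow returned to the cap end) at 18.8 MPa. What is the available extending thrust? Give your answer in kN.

With equal pressure on both faces, forces on the annular region cancel; the net push is pressure × rod cross-section.
Rod cross-section A_rod = π/4 × (20.8 mm)² = 339.8 mm^2
F = P × A_rod

F ≈ 6.39 kN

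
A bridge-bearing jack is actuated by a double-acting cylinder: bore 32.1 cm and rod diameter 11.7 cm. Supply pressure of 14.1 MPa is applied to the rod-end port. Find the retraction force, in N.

F ≈ 9.89e5 N

Rod-side annular area A_ann = π/4 × (32.1² − 11.7²) = 701.8 cm^2
On retraction the pressure acts on the annular area (bore minus rod).
F = P × A_ann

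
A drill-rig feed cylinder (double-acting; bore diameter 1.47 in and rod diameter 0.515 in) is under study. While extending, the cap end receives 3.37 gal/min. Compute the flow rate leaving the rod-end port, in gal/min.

Q_out ≈ 2.96 gal/min

Cap-side area A_cap = π/4 × (1.47 in)² = 1.697 in^2
Rod-side annular area A_ann = π/4 × (1.47² − 0.515²) = 1.489 in^2
Piston speed v = Q_in/A_cap; rod-end outflow Q_out = v × A_ann = Q_in × A_ann/A_cap.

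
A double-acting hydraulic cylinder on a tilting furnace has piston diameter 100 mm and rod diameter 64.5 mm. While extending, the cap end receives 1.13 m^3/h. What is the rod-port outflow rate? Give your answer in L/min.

Cap-side area A_cap = π/4 × (100 mm)² = 7854 mm^2
Rod-side annular area A_ann = π/4 × (100² − 64.5²) = 4587 mm^2
Piston speed v = Q_in/A_cap; rod-end outflow Q_out = v × A_ann = Q_in × A_ann/A_cap.

Q_out ≈ 11.0 L/min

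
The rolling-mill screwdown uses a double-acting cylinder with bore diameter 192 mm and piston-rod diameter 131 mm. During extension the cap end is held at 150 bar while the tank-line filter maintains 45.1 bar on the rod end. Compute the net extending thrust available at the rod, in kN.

F ≈ 365 kN

Cap-side area A_cap = π/4 × (192 mm)² = 28950 mm^2
Rod-side annular area A_ann = π/4 × (192² − 131²) = 15470 mm^2
Net thrust = P_cap·A_cap − P_rod·A_ann = 434.3 kN − 69.79 kN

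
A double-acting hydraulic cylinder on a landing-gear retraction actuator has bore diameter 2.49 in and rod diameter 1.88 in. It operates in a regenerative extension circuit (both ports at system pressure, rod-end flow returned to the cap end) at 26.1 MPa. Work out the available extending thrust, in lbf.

F ≈ 10500 lbf

With equal pressure on both faces, forces on the annular region cancel; the net push is pressure × rod cross-section.
Rod cross-section A_rod = π/4 × (1.88 in)² = 2.776 in^2
F = P × A_rod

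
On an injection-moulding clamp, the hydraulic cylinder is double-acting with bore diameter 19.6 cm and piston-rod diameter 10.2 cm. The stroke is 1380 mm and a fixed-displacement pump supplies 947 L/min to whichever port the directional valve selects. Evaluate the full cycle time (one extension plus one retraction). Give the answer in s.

t ≈ 4.56 s

Cap-side area A_cap = π/4 × (19.6 cm)² = 301.7 cm^2
Rod-side annular area A_ann = π/4 × (19.6² − 10.2²) = 220.0 cm^2
t_ext = A_cap·L/Q = 2.638 s
t_ret = A_ann·L/Q = 1.924 s
t_cycle = t_ext + t_ret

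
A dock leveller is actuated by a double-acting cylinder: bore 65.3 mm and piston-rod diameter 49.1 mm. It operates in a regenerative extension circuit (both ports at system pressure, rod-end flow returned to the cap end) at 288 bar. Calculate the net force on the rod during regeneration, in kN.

F ≈ 54.5 kN

With equal pressure on both faces, forces on the annular region cancel; the net push is pressure × rod cross-section.
Rod cross-section A_rod = π/4 × (49.1 mm)² = 1893 mm^2
F = P × A_rod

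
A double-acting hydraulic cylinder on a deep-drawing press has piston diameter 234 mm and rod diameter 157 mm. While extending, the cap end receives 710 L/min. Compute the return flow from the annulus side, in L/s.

Cap-side area A_cap = π/4 × (234 mm)² = 43010 mm^2
Rod-side annular area A_ann = π/4 × (234² − 157²) = 23650 mm^2
Piston speed v = Q_in/A_cap; rod-end outflow Q_out = v × A_ann = Q_in × A_ann/A_cap.

Q_out ≈ 6.51 L/s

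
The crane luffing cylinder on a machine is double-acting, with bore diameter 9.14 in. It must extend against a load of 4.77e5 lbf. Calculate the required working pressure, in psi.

P ≈ 7270 psi

Cap-side area A_cap = π/4 × (9.14 in)² = 65.61 in^2
P = F / A = 4.77e5 lbf / A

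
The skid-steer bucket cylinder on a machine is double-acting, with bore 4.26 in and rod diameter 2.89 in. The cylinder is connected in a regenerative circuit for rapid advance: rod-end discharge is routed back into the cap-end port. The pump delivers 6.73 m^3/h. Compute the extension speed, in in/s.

v ≈ 17.4 in/s

In regeneration the rod-end outflow joins the pump flow into the cap end, so the net volume the pump must supply per unit advance equals the rod cross-section area.
Rod cross-section A_rod = π/4 × (2.89 in)² = 6.560 in^2
v = Q_pump / A_rod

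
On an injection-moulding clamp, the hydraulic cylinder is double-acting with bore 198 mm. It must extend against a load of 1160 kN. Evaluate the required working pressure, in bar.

P ≈ 377 bar

Cap-side area A_cap = π/4 × (198 mm)² = 30790 mm^2
P = F / A = 1160 kN / A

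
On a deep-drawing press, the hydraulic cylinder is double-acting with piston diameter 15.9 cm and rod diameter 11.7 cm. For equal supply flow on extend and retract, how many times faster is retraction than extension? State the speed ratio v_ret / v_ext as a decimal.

v_ret/v_ext ≈ 2.18

Cap-side area A_cap = π/4 × (15.9 cm)² = 198.6 cm^2
Rod-side annular area A_ann = π/4 × (15.9² − 11.7²) = 91.04 cm^2
For equal Q, v ∝ 1/A, so v_ret/v_ext = A_cap/A_ann.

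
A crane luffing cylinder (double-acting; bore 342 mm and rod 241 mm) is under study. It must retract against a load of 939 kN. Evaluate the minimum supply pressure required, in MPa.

Rod-side annular area A_ann = π/4 × (342² − 241²) = 46250 mm^2
Retraction: pressure acts on the annular area.
P = F / A = 939 kN / A

P ≈ 20.3 MPa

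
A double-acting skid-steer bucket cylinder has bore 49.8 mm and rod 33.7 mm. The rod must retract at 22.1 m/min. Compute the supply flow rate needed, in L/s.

Rod-side annular area A_ann = π/4 × (49.8² − 33.7²) = 1056 mm^2
Q = A × v

Q ≈ 0.389 L/s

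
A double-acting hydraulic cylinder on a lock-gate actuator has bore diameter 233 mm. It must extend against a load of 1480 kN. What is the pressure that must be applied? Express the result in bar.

Cap-side area A_cap = π/4 × (233 mm)² = 42640 mm^2
P = F / A = 1480 kN / A

P ≈ 347 bar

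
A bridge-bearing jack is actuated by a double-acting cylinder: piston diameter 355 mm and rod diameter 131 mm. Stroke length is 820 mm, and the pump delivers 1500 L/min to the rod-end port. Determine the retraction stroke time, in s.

t ≈ 2.80 s

Rod-side annular area A_ann = π/4 × (355² − 131²) = 85500 mm^2
Swept volume V = A × L; t = V / Q = A·L / Q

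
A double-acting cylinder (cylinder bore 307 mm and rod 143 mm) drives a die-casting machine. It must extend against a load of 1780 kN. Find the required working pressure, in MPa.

P ≈ 24.0 MPa

Cap-side area A_cap = π/4 × (307 mm)² = 74020 mm^2
P = F / A = 1780 kN / A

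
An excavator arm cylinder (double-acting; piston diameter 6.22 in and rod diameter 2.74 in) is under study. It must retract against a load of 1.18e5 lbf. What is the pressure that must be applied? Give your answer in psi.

Rod-side annular area A_ann = π/4 × (6.22² − 2.74²) = 24.49 in^2
Retraction: pressure acts on the annular area.
P = F / A = 1.18e5 lbf / A

P ≈ 4820 psi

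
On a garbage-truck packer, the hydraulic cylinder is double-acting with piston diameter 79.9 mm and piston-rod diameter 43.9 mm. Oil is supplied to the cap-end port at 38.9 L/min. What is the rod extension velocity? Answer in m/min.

v ≈ 7.76 m/min

Cap-side area A_cap = π/4 × (79.9 mm)² = 5014 mm^2
v = Q / A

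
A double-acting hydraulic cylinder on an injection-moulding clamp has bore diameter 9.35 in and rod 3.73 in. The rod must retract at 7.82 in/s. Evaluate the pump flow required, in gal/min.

Rod-side annular area A_ann = π/4 × (9.35² − 3.73²) = 57.73 in^2
Q = A × v

Q ≈ 117 gal/min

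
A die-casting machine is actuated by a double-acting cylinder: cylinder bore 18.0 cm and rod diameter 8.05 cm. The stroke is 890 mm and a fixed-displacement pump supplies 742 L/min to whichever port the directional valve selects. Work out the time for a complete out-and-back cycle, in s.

Cap-side area A_cap = π/4 × (18.0 cm)² = 254.5 cm^2
Rod-side annular area A_ann = π/4 × (18.0² − 8.05²) = 203.6 cm^2
t_ext = A_cap·L/Q = 1.831 s
t_ret = A_ann·L/Q = 1.465 s
t_cycle = t_ext + t_ret

t ≈ 3.30 s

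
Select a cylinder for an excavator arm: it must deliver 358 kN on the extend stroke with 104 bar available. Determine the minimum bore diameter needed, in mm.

Extension force acts on the full piston face: F = P × (π/4)D².
D = √(4F / (πP)) = √(4 × 358 kN / (π × 104 bar))

D ≈ 209 mm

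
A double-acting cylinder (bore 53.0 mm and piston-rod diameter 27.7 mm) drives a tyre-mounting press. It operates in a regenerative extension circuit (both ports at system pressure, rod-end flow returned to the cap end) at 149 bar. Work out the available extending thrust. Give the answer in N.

With equal pressure on both faces, forces on the annular region cancel; the net push is pressure × rod cross-section.
Rod cross-section A_rod = π/4 × (27.7 mm)² = 602.6 mm^2
F = P × A_rod

F ≈ 8980 N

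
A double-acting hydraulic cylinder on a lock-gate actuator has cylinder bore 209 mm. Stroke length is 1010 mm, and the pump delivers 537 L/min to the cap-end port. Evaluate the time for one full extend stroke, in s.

t ≈ 3.87 s

Cap-side area A_cap = π/4 × (209 mm)² = 34310 mm^2
Swept volume V = A × L; t = V / Q = A·L / Q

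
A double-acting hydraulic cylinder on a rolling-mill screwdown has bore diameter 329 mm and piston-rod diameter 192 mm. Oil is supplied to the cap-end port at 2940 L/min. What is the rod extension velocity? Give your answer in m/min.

Cap-side area A_cap = π/4 × (329 mm)² = 85010 mm^2
v = Q / A

v ≈ 34.6 m/min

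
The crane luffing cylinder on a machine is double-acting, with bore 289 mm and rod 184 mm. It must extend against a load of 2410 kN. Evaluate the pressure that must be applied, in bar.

Cap-side area A_cap = π/4 × (289 mm)² = 65600 mm^2
P = F / A = 2410 kN / A

P ≈ 367 bar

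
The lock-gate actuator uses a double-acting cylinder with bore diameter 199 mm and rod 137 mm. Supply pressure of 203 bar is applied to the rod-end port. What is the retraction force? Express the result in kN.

F ≈ 332 kN

Rod-side annular area A_ann = π/4 × (199² − 137²) = 16360 mm^2
On retraction the pressure acts on the annular area (bore minus rod).
F = P × A_ann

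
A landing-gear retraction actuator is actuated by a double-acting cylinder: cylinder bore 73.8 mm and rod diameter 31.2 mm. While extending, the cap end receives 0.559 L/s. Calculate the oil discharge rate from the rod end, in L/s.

Cap-side area A_cap = π/4 × (73.8 mm)² = 4278 mm^2
Rod-side annular area A_ann = π/4 × (73.8² − 31.2²) = 3513 mm^2
Piston speed v = Q_in/A_cap; rod-end outflow Q_out = v × A_ann = Q_in × A_ann/A_cap.

Q_out ≈ 0.459 L/s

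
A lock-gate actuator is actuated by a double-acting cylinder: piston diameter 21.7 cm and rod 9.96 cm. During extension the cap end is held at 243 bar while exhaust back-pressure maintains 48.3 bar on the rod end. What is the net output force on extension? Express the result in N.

Cap-side area A_cap = π/4 × (21.7 cm)² = 369.8 cm^2
Rod-side annular area A_ann = π/4 × (21.7² − 9.96²) = 291.9 cm^2
Net thrust = P_cap·A_cap − P_rod·A_ann = 8.987e5 N − 1.410e5 N

F ≈ 7.58e5 N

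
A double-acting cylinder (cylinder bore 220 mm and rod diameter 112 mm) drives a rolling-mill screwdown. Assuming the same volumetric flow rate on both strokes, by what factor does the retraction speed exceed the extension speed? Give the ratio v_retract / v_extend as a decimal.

Cap-side area A_cap = π/4 × (220 mm)² = 38010 mm^2
Rod-side annular area A_ann = π/4 × (220² − 112²) = 28160 mm^2
For equal Q, v ∝ 1/A, so v_ret/v_ext = A_cap/A_ann.

v_ret/v_ext ≈ 1.35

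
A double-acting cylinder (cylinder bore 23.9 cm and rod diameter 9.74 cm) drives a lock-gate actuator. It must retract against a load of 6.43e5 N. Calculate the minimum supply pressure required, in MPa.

P ≈ 17.2 MPa

Rod-side annular area A_ann = π/4 × (23.9² − 9.74²) = 374.1 cm^2
Retraction: pressure acts on the annular area.
P = F / A = 6.43e5 N / A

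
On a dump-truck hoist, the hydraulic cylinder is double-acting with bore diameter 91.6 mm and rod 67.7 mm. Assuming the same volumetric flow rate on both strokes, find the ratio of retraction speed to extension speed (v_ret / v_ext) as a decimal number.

v_ret/v_ext ≈ 2.20

Cap-side area A_cap = π/4 × (91.6 mm)² = 6590 mm^2
Rod-side annular area A_ann = π/4 × (91.6² − 67.7²) = 2990 mm^2
For equal Q, v ∝ 1/A, so v_ret/v_ext = A_cap/A_ann.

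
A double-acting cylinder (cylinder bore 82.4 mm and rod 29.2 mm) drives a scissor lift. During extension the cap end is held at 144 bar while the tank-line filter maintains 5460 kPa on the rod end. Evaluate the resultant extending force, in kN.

F ≈ 51.3 kN

Cap-side area A_cap = π/4 × (82.4 mm)² = 5333 mm^2
Rod-side annular area A_ann = π/4 × (82.4² − 29.2²) = 4663 mm^2
Net thrust = P_cap·A_cap − P_rod·A_ann = 76.79 kN − 25.46 kN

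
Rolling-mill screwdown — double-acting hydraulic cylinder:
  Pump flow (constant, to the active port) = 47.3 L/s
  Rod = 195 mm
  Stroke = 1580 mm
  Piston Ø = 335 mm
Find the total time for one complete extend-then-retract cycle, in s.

Cap-side area A_cap = π/4 × (335 mm)² = 88140 mm^2
Rod-side annular area A_ann = π/4 × (335² − 195²) = 58280 mm^2
t_ext = A_cap·L/Q = 2.944 s
t_ret = A_ann·L/Q = 1.947 s
t_cycle = t_ext + t_ret

t ≈ 4.89 s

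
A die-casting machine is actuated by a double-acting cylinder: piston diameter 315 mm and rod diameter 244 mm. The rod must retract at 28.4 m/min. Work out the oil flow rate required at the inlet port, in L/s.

Rod-side annular area A_ann = π/4 × (315² − 244²) = 31170 mm^2
Q = A × v

Q ≈ 14.8 L/s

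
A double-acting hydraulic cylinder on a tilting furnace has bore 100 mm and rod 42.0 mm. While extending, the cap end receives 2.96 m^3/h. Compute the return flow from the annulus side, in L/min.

Cap-side area A_cap = π/4 × (100 mm)² = 7854 mm^2
Rod-side annular area A_ann = π/4 × (100² − 42.0²) = 6469 mm^2
Piston speed v = Q_in/A_cap; rod-end outflow Q_out = v × A_ann = Q_in × A_ann/A_cap.

Q_out ≈ 40.6 L/min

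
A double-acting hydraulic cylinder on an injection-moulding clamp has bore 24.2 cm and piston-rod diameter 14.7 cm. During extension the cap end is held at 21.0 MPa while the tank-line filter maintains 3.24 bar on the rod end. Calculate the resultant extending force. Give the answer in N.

Cap-side area A_cap = π/4 × (24.2 cm)² = 460.0 cm^2
Rod-side annular area A_ann = π/4 × (24.2² − 14.7²) = 290.2 cm^2
Net thrust = P_cap·A_cap − P_rod·A_ann = 9.659e5 N − 9404 N

F ≈ 9.57e5 N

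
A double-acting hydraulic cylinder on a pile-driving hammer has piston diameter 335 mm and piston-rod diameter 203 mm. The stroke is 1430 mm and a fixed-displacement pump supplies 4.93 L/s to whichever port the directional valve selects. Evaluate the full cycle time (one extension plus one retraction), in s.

Cap-side area A_cap = π/4 × (335 mm)² = 88140 mm^2
Rod-side annular area A_ann = π/4 × (335² − 203²) = 55780 mm^2
t_ext = A_cap·L/Q = 25.57 s
t_ret = A_ann·L/Q = 16.18 s
t_cycle = t_ext + t_ret

t ≈ 41.7 s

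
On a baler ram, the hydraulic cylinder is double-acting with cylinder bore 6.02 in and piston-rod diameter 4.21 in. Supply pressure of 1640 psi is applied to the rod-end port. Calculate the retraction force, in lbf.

F ≈ 23800 lbf

Rod-side annular area A_ann = π/4 × (6.02² − 4.21²) = 14.54 in^2
On retraction the pressure acts on the annular area (bore minus rod).
F = P × A_ann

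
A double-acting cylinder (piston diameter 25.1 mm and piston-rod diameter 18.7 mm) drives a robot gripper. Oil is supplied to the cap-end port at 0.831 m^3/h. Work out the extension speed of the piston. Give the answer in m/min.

v ≈ 28.0 m/min

Cap-side area A_cap = π/4 × (25.1 mm)² = 494.8 mm^2
v = Q / A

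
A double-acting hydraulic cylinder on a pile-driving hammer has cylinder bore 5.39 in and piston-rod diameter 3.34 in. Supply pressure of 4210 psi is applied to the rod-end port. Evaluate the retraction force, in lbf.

F ≈ 59200 lbf

Rod-side annular area A_ann = π/4 × (5.39² − 3.34²) = 14.06 in^2
On retraction the pressure acts on the annular area (bore minus rod).
F = P × A_ann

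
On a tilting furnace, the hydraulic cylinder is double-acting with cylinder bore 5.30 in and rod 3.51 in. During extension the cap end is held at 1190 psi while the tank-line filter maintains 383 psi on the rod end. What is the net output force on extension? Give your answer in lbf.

F ≈ 21500 lbf

Cap-side area A_cap = π/4 × (5.30 in)² = 22.06 in^2
Rod-side annular area A_ann = π/4 × (5.30² − 3.51²) = 12.39 in^2
Net thrust = P_cap·A_cap − P_rod·A_ann = 26250 lbf − 4744 lbf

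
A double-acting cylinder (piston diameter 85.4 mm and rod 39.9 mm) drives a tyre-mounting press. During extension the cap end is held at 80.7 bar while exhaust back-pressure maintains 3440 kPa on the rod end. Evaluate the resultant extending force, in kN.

F ≈ 30.8 kN

Cap-side area A_cap = π/4 × (85.4 mm)² = 5728 mm^2
Rod-side annular area A_ann = π/4 × (85.4² − 39.9²) = 4478 mm^2
Net thrust = P_cap·A_cap − P_rod·A_ann = 46.23 kN − 15.40 kN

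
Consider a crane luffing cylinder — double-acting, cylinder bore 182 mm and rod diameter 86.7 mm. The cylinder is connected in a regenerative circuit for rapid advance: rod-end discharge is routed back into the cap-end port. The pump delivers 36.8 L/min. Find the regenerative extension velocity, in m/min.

In regeneration the rod-end outflow joins the pump flow into the cap end, so the net volume the pump must supply per unit advance equals the rod cross-section area.
Rod cross-section A_rod = π/4 × (86.7 mm)² = 5904 mm^2
v = Q_pump / A_rod

v ≈ 6.23 m/min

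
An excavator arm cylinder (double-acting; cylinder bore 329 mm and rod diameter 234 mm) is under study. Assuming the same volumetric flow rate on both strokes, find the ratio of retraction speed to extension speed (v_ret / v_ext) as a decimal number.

Cap-side area A_cap = π/4 × (329 mm)² = 85010 mm^2
Rod-side annular area A_ann = π/4 × (329² − 234²) = 42010 mm^2
For equal Q, v ∝ 1/A, so v_ret/v_ext = A_cap/A_ann.

v_ret/v_ext ≈ 2.02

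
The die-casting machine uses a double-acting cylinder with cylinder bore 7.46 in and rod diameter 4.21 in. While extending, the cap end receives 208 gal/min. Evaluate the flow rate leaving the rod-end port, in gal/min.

Cap-side area A_cap = π/4 × (7.46 in)² = 43.71 in^2
Rod-side annular area A_ann = π/4 × (7.46² − 4.21²) = 29.79 in^2
Piston speed v = Q_in/A_cap; rod-end outflow Q_out = v × A_ann = Q_in × A_ann/A_cap.

Q_out ≈ 142 gal/min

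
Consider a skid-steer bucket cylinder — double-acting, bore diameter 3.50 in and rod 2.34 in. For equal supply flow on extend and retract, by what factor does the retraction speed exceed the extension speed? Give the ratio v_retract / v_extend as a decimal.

Cap-side area A_cap = π/4 × (3.50 in)² = 9.621 in^2
Rod-side annular area A_ann = π/4 × (3.50² − 2.34²) = 5.321 in^2
For equal Q, v ∝ 1/A, so v_ret/v_ext = A_cap/A_ann.

v_ret/v_ext ≈ 1.81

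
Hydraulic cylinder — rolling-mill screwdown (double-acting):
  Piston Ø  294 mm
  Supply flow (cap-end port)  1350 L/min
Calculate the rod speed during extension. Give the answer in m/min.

v ≈ 19.9 m/min

Cap-side area A_cap = π/4 × (294 mm)² = 67890 mm^2
v = Q / A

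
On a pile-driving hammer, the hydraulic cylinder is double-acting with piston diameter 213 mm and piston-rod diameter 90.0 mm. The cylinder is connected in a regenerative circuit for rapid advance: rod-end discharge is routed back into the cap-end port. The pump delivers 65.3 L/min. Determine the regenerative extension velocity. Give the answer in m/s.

v ≈ 0.171 m/s

In regeneration the rod-end outflow joins the pump flow into the cap end, so the net volume the pump must supply per unit advance equals the rod cross-section area.
Rod cross-section A_rod = π/4 × (90.0 mm)² = 6362 mm^2
v = Q_pump / A_rod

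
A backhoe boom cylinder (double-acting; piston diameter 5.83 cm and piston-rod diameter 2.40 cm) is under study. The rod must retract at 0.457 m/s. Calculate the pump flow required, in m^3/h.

Q ≈ 3.65 m^3/h

Rod-side annular area A_ann = π/4 × (5.83² − 2.40²) = 22.17 cm^2
Q = A × v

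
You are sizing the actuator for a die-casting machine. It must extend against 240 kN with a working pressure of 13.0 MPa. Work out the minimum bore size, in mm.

D ≈ 153 mm

Extension force acts on the full piston face: F = P × (π/4)D².
D = √(4F / (πP)) = √(4 × 240 kN / (π × 13.0 MPa))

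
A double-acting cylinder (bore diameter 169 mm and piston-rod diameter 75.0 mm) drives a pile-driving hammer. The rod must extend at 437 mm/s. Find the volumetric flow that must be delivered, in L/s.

Cap-side area A_cap = π/4 × (169 mm)² = 22430 mm^2
Q = A × v

Q ≈ 9.80 L/s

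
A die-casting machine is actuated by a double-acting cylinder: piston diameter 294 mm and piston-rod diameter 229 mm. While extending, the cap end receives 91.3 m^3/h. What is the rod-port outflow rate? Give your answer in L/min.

Cap-side area A_cap = π/4 × (294 mm)² = 67890 mm^2
Rod-side annular area A_ann = π/4 × (294² − 229²) = 26700 mm^2
Piston speed v = Q_in/A_cap; rod-end outflow Q_out = v × A_ann = Q_in × A_ann/A_cap.

Q_out ≈ 598 L/min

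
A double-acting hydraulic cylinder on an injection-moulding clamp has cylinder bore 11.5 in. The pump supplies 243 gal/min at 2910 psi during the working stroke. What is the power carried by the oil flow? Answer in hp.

Hydraulic power = P × Q

W ≈ 412 hp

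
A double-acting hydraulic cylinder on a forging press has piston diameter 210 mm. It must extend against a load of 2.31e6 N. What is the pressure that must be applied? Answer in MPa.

Cap-side area A_cap = π/4 × (210 mm)² = 34640 mm^2
P = F / A = 2.31e6 N / A

P ≈ 66.7 MPa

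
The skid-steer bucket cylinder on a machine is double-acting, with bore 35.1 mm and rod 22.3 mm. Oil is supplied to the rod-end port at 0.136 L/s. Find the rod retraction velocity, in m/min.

v ≈ 14.1 m/min

Rod-side annular area A_ann = π/4 × (35.1² − 22.3²) = 577.0 mm^2
Flow into the rod-end port fills the annular volume.
v = Q / A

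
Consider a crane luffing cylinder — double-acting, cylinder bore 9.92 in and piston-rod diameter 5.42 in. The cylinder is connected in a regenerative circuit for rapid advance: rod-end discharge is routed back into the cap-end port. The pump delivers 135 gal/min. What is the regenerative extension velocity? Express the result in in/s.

v ≈ 22.5 in/s

In regeneration the rod-end outflow joins the pump flow into the cap end, so the net volume the pump must supply per unit advance equals the rod cross-section area.
Rod cross-section A_rod = π/4 × (5.42 in)² = 23.07 in^2
v = Q_pump / A_rod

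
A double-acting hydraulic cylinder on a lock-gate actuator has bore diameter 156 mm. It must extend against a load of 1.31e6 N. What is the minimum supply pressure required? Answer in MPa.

Cap-side area A_cap = π/4 × (156 mm)² = 19110 mm^2
P = F / A = 1.31e6 N / A

P ≈ 68.5 MPa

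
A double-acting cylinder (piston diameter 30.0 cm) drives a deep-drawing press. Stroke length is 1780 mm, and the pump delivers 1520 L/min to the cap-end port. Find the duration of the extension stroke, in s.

t ≈ 4.97 s

Cap-side area A_cap = π/4 × (30.0 cm)² = 706.9 cm^2
Swept volume V = A × L; t = V / Q = A·L / Q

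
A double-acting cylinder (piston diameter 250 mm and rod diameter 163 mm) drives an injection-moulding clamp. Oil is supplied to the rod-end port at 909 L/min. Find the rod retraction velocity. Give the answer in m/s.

v ≈ 0.537 m/s

Rod-side annular area A_ann = π/4 × (250² − 163²) = 28220 mm^2
Flow into the rod-end port fills the annular volume.
v = Q / A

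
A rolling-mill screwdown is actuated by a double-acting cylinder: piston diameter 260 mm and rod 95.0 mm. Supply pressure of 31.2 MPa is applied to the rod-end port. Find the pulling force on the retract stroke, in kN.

Rod-side annular area A_ann = π/4 × (260² − 95.0²) = 46000 mm^2
On retraction the pressure acts on the annular area (bore minus rod).
F = P × A_ann

F ≈ 1440 kN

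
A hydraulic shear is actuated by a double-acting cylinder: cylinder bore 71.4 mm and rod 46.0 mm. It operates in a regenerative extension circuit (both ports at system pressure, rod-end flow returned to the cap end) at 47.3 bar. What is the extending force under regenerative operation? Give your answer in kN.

With equal pressure on both faces, forces on the annular region cancel; the net push is pressure × rod cross-section.
Rod cross-section A_rod = π/4 × (46.0 mm)² = 1662 mm^2
F = P × A_rod

F ≈ 7.86 kN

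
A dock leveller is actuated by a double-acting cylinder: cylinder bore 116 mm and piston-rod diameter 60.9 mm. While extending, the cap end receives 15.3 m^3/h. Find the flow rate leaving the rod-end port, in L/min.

Q_out ≈ 185 L/min

Cap-side area A_cap = π/4 × (116 mm)² = 10570 mm^2
Rod-side annular area A_ann = π/4 × (116² − 60.9²) = 7655 mm^2
Piston speed v = Q_in/A_cap; rod-end outflow Q_out = v × A_ann = Q_in × A_ann/A_cap.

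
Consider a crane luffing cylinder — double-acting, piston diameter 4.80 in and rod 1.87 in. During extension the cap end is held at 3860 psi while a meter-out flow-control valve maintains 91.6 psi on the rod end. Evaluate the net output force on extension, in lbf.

Cap-side area A_cap = π/4 × (4.80 in)² = 18.10 in^2
Rod-side annular area A_ann = π/4 × (4.80² − 1.87²) = 15.35 in^2
Net thrust = P_cap·A_cap − P_rod·A_ann = 69850 lbf − 1406 lbf

F ≈ 68400 lbf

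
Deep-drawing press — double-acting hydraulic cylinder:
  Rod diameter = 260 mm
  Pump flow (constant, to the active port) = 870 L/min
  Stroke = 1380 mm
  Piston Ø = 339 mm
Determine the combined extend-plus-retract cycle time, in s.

Cap-side area A_cap = π/4 × (339 mm)² = 90260 mm^2
Rod-side annular area A_ann = π/4 × (339² − 260²) = 37170 mm^2
t_ext = A_cap·L/Q = 8.590 s
t_ret = A_ann·L/Q = 3.537 s
t_cycle = t_ext + t_ret

t ≈ 12.1 s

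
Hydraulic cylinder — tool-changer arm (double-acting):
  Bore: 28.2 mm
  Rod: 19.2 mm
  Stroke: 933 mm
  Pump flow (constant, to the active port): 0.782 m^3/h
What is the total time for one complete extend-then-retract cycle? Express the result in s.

t ≈ 4.12 s

Cap-side area A_cap = π/4 × (28.2 mm)² = 624.6 mm^2
Rod-side annular area A_ann = π/4 × (28.2² − 19.2²) = 335.1 mm^2
t_ext = A_cap·L/Q = 2.683 s
t_ret = A_ann·L/Q = 1.439 s
t_cycle = t_ext + t_ret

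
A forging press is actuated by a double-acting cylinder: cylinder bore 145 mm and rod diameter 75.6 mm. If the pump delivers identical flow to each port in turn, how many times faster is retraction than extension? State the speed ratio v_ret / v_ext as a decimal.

v_ret/v_ext ≈ 1.37

Cap-side area A_cap = π/4 × (145 mm)² = 16510 mm^2
Rod-side annular area A_ann = π/4 × (145² − 75.6²) = 12020 mm^2
For equal Q, v ∝ 1/A, so v_ret/v_ext = A_cap/A_ann.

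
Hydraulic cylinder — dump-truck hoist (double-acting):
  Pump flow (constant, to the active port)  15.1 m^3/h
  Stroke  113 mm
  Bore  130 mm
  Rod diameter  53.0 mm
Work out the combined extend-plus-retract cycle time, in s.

Cap-side area A_cap = π/4 × (130 mm)² = 13270 mm^2
Rod-side annular area A_ann = π/4 × (130² − 53.0²) = 11070 mm^2
t_ext = A_cap·L/Q = 0.3576 s
t_ret = A_ann·L/Q = 0.2982 s
t_cycle = t_ext + t_ret

t ≈ 0.656 s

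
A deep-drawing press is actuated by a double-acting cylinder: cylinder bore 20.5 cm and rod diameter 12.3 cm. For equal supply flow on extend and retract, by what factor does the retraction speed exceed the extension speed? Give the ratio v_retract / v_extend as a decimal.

Cap-side area A_cap = π/4 × (20.5 cm)² = 330.1 cm^2
Rod-side annular area A_ann = π/4 × (20.5² − 12.3²) = 211.2 cm^2
For equal Q, v ∝ 1/A, so v_ret/v_ext = A_cap/A_ann.

v_ret/v_ext ≈ 1.56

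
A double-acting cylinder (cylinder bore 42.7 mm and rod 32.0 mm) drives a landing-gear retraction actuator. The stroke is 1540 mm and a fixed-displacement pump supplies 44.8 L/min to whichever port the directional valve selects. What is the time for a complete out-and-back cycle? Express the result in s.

t ≈ 4.25 s

Cap-side area A_cap = π/4 × (42.7 mm)² = 1432 mm^2
Rod-side annular area A_ann = π/4 × (42.7² − 32.0²) = 627.8 mm^2
t_ext = A_cap·L/Q = 2.954 s
t_ret = A_ann·L/Q = 1.295 s
t_cycle = t_ext + t_ret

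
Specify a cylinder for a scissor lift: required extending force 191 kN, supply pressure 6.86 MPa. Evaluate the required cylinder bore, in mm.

Extension force acts on the full piston face: F = P × (π/4)D².
D = √(4F / (πP)) = √(4 × 191 kN / (π × 6.86 MPa))

D ≈ 188 mm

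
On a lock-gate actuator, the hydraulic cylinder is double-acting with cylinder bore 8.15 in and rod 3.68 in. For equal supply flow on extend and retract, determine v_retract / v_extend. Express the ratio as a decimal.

v_ret/v_ext ≈ 1.26

Cap-side area A_cap = π/4 × (8.15 in)² = 52.17 in^2
Rod-side annular area A_ann = π/4 × (8.15² − 3.68²) = 41.53 in^2
For equal Q, v ∝ 1/A, so v_ret/v_ext = A_cap/A_ann.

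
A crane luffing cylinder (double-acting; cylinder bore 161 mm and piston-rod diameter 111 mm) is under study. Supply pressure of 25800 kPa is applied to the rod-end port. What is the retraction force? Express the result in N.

Rod-side annular area A_ann = π/4 × (161² − 111²) = 10680 mm^2
On retraction the pressure acts on the annular area (bore minus rod).
F = P × A_ann

F ≈ 2.76e5 N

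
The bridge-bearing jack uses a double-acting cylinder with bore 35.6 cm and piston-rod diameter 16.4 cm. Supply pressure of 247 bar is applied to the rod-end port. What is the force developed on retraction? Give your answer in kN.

Rod-side annular area A_ann = π/4 × (35.6² − 16.4²) = 784.1 cm^2
On retraction the pressure acts on the annular area (bore minus rod).
F = P × A_ann

F ≈ 1940 kN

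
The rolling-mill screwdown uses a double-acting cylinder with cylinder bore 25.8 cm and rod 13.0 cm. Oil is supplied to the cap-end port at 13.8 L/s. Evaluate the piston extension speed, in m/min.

Cap-side area A_cap = π/4 × (25.8 cm)² = 522.8 cm^2
v = Q / A

v ≈ 15.8 m/min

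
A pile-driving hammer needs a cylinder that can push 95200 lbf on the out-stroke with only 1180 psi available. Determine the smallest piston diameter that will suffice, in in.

Extension force acts on the full piston face: F = P × (π/4)D².
D = √(4F / (πP)) = √(4 × 95200 lbf / (π × 1180 psi))

D ≈ 10.1 in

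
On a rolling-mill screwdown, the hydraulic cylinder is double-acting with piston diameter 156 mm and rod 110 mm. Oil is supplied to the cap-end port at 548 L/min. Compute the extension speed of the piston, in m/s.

v ≈ 0.478 m/s

Cap-side area A_cap = π/4 × (156 mm)² = 19110 mm^2
v = Q / A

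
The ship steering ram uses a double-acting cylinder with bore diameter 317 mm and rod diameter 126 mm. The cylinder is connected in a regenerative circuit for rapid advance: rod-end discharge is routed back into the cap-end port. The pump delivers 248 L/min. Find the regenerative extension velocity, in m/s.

v ≈ 0.331 m/s

In regeneration the rod-end outflow joins the pump flow into the cap end, so the net volume the pump must supply per unit advance equals the rod cross-section area.
Rod cross-section A_rod = π/4 × (126 mm)² = 12470 mm^2
v = Q_pump / A_rod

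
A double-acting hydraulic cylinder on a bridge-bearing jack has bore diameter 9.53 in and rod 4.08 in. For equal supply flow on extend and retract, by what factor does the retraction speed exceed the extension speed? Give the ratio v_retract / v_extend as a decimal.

Cap-side area A_cap = π/4 × (9.53 in)² = 71.33 in^2
Rod-side annular area A_ann = π/4 × (9.53² − 4.08²) = 58.26 in^2
For equal Q, v ∝ 1/A, so v_ret/v_ext = A_cap/A_ann.

v_ret/v_ext ≈ 1.22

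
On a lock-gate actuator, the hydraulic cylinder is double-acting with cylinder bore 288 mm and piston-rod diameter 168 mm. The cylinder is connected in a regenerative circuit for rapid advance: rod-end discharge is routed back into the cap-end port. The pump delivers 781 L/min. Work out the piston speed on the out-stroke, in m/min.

v ≈ 35.2 m/min

In regeneration the rod-end outflow joins the pump flow into the cap end, so the net volume the pump must supply per unit advance equals the rod cross-section area.
Rod cross-section A_rod = π/4 × (168 mm)² = 22170 mm^2
v = Q_pump / A_rod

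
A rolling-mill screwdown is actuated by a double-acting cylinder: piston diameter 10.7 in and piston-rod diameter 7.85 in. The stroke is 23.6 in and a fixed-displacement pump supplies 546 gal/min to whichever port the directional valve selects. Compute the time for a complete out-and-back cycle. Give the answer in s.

Cap-side area A_cap = π/4 × (10.7 in)² = 89.92 in^2
Rod-side annular area A_ann = π/4 × (10.7² − 7.85²) = 41.52 in^2
t_ext = A_cap·L/Q = 1.010 s
t_ret = A_ann·L/Q = 0.4662 s
t_cycle = t_ext + t_ret

t ≈ 1.48 s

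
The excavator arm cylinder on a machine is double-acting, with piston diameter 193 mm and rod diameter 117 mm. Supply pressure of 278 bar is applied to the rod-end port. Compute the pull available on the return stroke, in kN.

F ≈ 514 kN

Rod-side annular area A_ann = π/4 × (193² − 117²) = 18500 mm^2
On retraction the pressure acts on the annular area (bore minus rod).
F = P × A_ann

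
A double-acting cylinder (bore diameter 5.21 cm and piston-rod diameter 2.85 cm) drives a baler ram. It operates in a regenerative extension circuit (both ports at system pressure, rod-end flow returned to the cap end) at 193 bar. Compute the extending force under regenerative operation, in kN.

With equal pressure on both faces, forces on the annular region cancel; the net push is pressure × rod cross-section.
Rod cross-section A_rod = π/4 × (2.85 cm)² = 6.379 cm^2
F = P × A_rod

F ≈ 12.3 kN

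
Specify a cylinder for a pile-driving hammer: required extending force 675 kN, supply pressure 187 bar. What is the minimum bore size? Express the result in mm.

Extension force acts on the full piston face: F = P × (π/4)D².
D = √(4F / (πP)) = √(4 × 675 kN / (π × 187 bar))

D ≈ 214 mm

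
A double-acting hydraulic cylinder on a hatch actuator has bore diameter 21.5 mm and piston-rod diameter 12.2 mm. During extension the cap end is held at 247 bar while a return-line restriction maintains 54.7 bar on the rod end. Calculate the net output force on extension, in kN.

F ≈ 7.62 kN

Cap-side area A_cap = π/4 × (21.5 mm)² = 363.1 mm^2
Rod-side annular area A_ann = π/4 × (21.5² − 12.2²) = 246.2 mm^2
Net thrust = P_cap·A_cap − P_rod·A_ann = 8.967 kN − 1.346 kN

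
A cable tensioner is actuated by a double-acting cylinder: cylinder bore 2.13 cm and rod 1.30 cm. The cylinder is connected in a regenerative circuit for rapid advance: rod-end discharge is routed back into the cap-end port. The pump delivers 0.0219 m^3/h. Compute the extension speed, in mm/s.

In regeneration the rod-end outflow joins the pump flow into the cap end, so the net volume the pump must supply per unit advance equals the rod cross-section area.
Rod cross-section A_rod = π/4 × (1.30 cm)² = 1.327 cm^2
v = Q_pump / A_rod

v ≈ 45.8 mm/s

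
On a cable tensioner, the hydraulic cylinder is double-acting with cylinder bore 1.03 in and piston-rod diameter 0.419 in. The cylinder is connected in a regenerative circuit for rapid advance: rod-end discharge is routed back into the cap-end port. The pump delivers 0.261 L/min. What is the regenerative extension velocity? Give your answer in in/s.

In regeneration the rod-end outflow joins the pump flow into the cap end, so the net volume the pump must supply per unit advance equals the rod cross-section area.
Rod cross-section A_rod = π/4 × (0.419 in)² = 0.1379 in^2
v = Q_pump / A_rod

v ≈ 1.93 in/s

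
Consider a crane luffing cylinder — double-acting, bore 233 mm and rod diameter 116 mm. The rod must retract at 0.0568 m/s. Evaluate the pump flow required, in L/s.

Q ≈ 1.82 L/s

Rod-side annular area A_ann = π/4 × (233² − 116²) = 32070 mm^2
Q = A × v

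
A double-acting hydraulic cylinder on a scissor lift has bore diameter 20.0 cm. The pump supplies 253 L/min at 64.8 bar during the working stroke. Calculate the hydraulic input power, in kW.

Hydraulic power = P × Q

W ≈ 27.3 kW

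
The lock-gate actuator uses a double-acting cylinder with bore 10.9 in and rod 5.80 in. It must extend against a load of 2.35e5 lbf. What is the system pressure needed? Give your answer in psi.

P ≈ 2520 psi

Cap-side area A_cap = π/4 × (10.9 in)² = 93.31 in^2
P = F / A = 2.35e5 lbf / A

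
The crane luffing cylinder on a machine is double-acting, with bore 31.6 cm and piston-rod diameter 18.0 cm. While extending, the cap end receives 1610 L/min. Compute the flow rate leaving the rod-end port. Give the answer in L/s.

Cap-side area A_cap = π/4 × (31.6 cm)² = 784.3 cm^2
Rod-side annular area A_ann = π/4 × (31.6² − 18.0²) = 529.8 cm^2
Piston speed v = Q_in/A_cap; rod-end outflow Q_out = v × A_ann = Q_in × A_ann/A_cap.

Q_out ≈ 18.1 L/s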